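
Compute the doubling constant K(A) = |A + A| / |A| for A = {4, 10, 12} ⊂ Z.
K = |A + A| / |A| = 6/3 = 2

Enumerate A + A = {a + b : a, b ∈ A}. With |A| = 3, there are |A|^2 = 9 ordered sum pairs; collecting distinct values, A + A = {8, 14, 16, 20, 22, 24}, so |A + A| = 6. Thus K = 6/3 = 2. For comparison, the minimum possible |A + A| over all 3-element sets is 2·3 − 1 = 5 (so min K = 5/3), attained only by arithmetic progressions.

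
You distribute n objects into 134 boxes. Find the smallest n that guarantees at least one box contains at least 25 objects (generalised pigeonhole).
n = (25 − 1)·134 + 1 = 3217

By the generalised pigeonhole principle, to guarantee some box contains ≥ r objects we need more than (r − 1) · k objects total. Threshold: n = (r − 1) · k + 1. With r = 25 and k = 134: n = 24 · 134 + 1 = 3216 + 1 = 3217. For n = 3216 = 24 · 134, we can put exactly 24 objects in every box, avoiding 25 in any single one — so 3217 is tight.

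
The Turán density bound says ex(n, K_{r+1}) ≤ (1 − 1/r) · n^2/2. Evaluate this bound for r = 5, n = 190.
Turán density bound = (4/5) · 190^2/2 = 14440

Turán's theorem: ex(n, K_{r+1}) is achieved by the complete r-partite Turán graph T(n, r) with parts as balanced as possible, and is at most (1 − 1/r) · n^2/2. For r = 5, n = 190: the density bound is (4/5) · 36100/2 = 14440. Since 5 ∣ 190, the Turán graph T(190, 5) has parts of equal size 38, and its edge count e(T(190, 5)) = 14440 attains the density bound exactly.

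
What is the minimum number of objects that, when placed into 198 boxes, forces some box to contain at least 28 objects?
n = (28 − 1)·198 + 1 = 5347

By the generalised pigeonhole principle, to guarantee some box contains ≥ r objects we need more than (r − 1) · k objects total. Threshold: n = (r − 1) · k + 1. With r = 28 and k = 198: n = 27 · 198 + 1 = 5346 + 1 = 5347. For n = 5346 = 27 · 198, we can put exactly 27 objects in every box, avoiding 28 in any single one — so 5347 is tight.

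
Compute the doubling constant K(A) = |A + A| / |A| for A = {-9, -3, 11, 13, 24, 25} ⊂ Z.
K = |A + A| / |A| = 20/6 = 10/3

Enumerate A + A = {a + b : a, b ∈ A}. With |A| = 6, there are |A|^2 = 36 ordered sum pairs; collecting distinct values, A + A = {-18, -12, -6, 2, 4, 8, 10, 15, 16, 21, 22, 24, 26, 35, 36, 37, 38, 48, 49, 50}, so |A + A| = 20. Thus K = 20/6 = 10/3. For comparison, the minimum possible |A + A| over all 6-element sets is 2·6 − 1 = 11 (so min K = 11/6), attained only by arithmetic progressions.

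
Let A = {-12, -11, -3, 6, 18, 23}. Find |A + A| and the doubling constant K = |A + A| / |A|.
K = |A + A| / |A| = 19/6

Enumerate A + A = {a + b : a, b ∈ A}. With |A| = 6, there are |A|^2 = 36 ordered sum pairs; collecting distinct values, A + A = {-24, -23, -22, -15, -14, -6, -5, 3, 6, 7, 11, 12, 15, 20, 24, 29, 36, 41, 46}, so |A + A| = 19. Thus K = 19/6. For comparison, the minimum possible |A + A| over all 6-element sets is 2·6 − 1 = 11 (so min K = 11/6), attained only by arithmetic progressions.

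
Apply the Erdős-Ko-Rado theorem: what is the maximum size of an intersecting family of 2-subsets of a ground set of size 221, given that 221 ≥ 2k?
max |F| = C(220, 1) = 220

Erdős-Ko-Rado (1961): when n ≥ 2k, max |F| = C(n−1, k−1). The bound is attained by the star {A : i ∈ A} for any fixed i ∈ [n]. Here C(221−1, 2−1) = C(220, 1) = 220.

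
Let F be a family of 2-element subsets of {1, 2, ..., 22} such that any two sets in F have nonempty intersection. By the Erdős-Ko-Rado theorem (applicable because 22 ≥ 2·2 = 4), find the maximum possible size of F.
max |F| = C(21, 1) = 21

The Erdős-Ko-Rado theorem states: for n ≥ 2k, an intersecting family of k-subsets of an n-element set has size at most C(n − 1, k − 1), with equality for 'star' families {A ⊆ [n] : |A| = k, i ∈ A} (fix an element i). For n = 22, k = 2: C(21, 1) = 21.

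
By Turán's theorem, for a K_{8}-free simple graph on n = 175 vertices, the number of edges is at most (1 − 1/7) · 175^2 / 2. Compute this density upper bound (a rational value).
Turán density bound = (6/7) · 175^2/2 = 13125

Turán's theorem: ex(n, K_{r+1}) is achieved by the complete r-partite Turán graph T(n, r) with parts as balanced as possible, and is at most (1 − 1/r) · n^2/2. For r = 7, n = 175: the density bound is (6/7) · 30625/2 = 13125. Since 7 ∣ 175, the Turán graph T(175, 7) has parts of equal size 25, and its edge count e(T(175, 7)) = 13125 attains the density bound exactly.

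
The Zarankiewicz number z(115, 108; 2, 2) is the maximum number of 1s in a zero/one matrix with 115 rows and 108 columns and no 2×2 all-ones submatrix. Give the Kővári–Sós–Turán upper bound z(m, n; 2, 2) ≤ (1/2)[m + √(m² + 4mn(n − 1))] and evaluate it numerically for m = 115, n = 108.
z(115, 108; 2, 2) ≤ (1/2)[115 + √(115² + 4·115·108·107)] = (1/2)[115 + √5328985] = 1211.7297

Kővári–Sós–Turán: let r_1, ..., r_115 be the row sums and z = Σ r_i the total number of 1s. Each pair of columns can share at most one row with both entries 1 (else a 2×2 all-ones block appears), so Σ_i C(r_i, 2) ≤ C(108, 2) = 5778. By convexity Σ_i C(r_i, 2) ≥ 115·C(z/115, 2) = z(z − 115)/(2·115), giving z² − 115z − 115·108·107 ≤ 0 and hence z ≤ (1/2)[115 + √(13225 + 4·1328940)] = (1/2)[115 + √5328985] ≈ (1/2)(115 + 2308.4594) = 1211.7297.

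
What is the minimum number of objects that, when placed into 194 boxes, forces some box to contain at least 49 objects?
n = (49 − 1)·194 + 1 = 9313

By the generalised pigeonhole principle, to guarantee some box contains ≥ r objects we need more than (r − 1) · k objects total. Threshold: n = (r − 1) · k + 1. With r = 49 and k = 194: n = 48 · 194 + 1 = 9312 + 1 = 9313. For n = 9312 = 48 · 194, we can put exactly 48 objects in every box, avoiding 49 in any single one — so 9313 is tight.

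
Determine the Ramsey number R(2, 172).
R(2, 172) = 172

R(2, k) = k for all k ≥ 2: in a 2-colouring of K_k, either some edge is red (a red K_2) or all edges are blue (a blue K_k). And K_{171} coloured all-blue has no blue K_172, so R(2, 172) > 171. Hence R(2, 172) = 172.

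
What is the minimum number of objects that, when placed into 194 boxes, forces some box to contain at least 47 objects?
n = (47 − 1)·194 + 1 = 8925

By the generalised pigeonhole principle, to guarantee some box contains ≥ r objects we need more than (r − 1) · k objects total. Threshold: n = (r − 1) · k + 1. With r = 47 and k = 194: n = 46 · 194 + 1 = 8924 + 1 = 8925. For n = 8924 = 46 · 194, we can put exactly 46 objects in every box, avoiding 47 in any single one — so 8925 is tight.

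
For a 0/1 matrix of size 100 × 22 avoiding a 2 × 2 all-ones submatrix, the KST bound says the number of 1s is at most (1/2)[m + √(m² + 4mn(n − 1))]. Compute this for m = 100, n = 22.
z(100, 22; 2, 2) ≤ (1/2)[100 + √(100² + 4·100·22·21)] = (1/2)[100 + √194800] = 270.6808

Kővári–Sós–Turán: let r_1, ..., r_100 be the row sums and z = Σ r_i the total number of 1s. Each pair of columns can share at most one row with both entries 1 (else a 2×2 all-ones block appears), so Σ_i C(r_i, 2) ≤ C(22, 2) = 231. By convexity Σ_i C(r_i, 2) ≥ 100·C(z/100, 2) = z(z − 100)/(2·100), giving z² − 100z − 100·22·21 ≤ 0 and hence z ≤ (1/2)[100 + √(10000 + 4·46200)] = (1/2)[100 + √194800] ≈ (1/2)(100 + 441.3615) = 270.6808.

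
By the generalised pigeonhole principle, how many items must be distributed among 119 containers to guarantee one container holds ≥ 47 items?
n = (47 − 1)·119 + 1 = 5475

By the generalised pigeonhole principle, to guarantee some box contains ≥ r objects we need more than (r − 1) · k objects total. Threshold: n = (r − 1) · k + 1. With r = 47 and k = 119: n = 46 · 119 + 1 = 5474 + 1 = 5475. For n = 5474 = 46 · 119, we can put exactly 46 objects in every box, avoiding 47 in any single one — so 5475 is tight.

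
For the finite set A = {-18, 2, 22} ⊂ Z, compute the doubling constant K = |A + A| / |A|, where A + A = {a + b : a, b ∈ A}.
K = |A + A| / |A| = 5/3

Enumerate A + A = {a + b : a, b ∈ A}. With |A| = 3, there are |A|^2 = 9 ordered sum pairs; collecting distinct values, A + A = {-36, -16, 4, 24, 44}, so |A + A| = 5. Thus K = 5/3. Here |A + A| = 2|A| − 1 = 5, the minimum possible — so K = 5/3 is minimal, which holds iff A is an arithmetic progression.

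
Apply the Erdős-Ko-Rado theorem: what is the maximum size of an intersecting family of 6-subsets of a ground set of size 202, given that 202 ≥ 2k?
max |F| = C(201, 5) = 2600334990

The Erdős-Ko-Rado theorem states: for n ≥ 2k, an intersecting family of k-subsets of an n-element set has size at most C(n − 1, k − 1), with equality for 'star' families {A ⊆ [n] : |A| = k, i ∈ A} (fix an element i). For n = 202, k = 6: C(201, 5) = 2600334990.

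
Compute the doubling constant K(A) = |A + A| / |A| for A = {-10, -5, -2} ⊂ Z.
K = |A + A| / |A| = 6/3 = 2

Enumerate A + A = {a + b : a, b ∈ A}. With |A| = 3, there are |A|^2 = 9 ordered sum pairs; collecting distinct values, A + A = {-20, -15, -12, -10, -7, -4}, so |A + A| = 6. Thus K = 6/3 = 2. For comparison, the minimum possible |A + A| over all 3-element sets is 2·3 − 1 = 5 (so min K = 5/3), attained only by arithmetic progressions.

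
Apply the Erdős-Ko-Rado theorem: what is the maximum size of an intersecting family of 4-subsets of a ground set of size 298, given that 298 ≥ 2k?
max |F| = C(297, 3) = 4322340

The Erdős-Ko-Rado theorem states: for n ≥ 2k, an intersecting family of k-subsets of an n-element set has size at most C(n − 1, k − 1), with equality for 'star' families {A ⊆ [n] : |A| = k, i ∈ A} (fix an element i). For n = 298, k = 4: C(297, 3) = 4322340.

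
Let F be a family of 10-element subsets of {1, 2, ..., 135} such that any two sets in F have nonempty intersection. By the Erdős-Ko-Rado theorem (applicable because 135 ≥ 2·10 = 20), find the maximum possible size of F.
max |F| = C(134, 9) = 29171309943776

The Erdős-Ko-Rado theorem states: for n ≥ 2k, an intersecting family of k-subsets of an n-element set has size at most C(n − 1, k − 1), with equality for 'star' families {A ⊆ [n] : |A| = k, i ∈ A} (fix an element i). For n = 135, k = 10: C(134, 9) = 29171309943776.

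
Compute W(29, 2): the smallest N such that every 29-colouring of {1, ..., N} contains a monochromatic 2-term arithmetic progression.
W(29, 2) = 29 + 1 = 30

A 2-term AP is any pair of integers, so a monochromatic 2-AP exists iff some colour is used at least twice. With 29 colours, the colouring i ↦ i on {1, ..., 29} uses each colour once, avoiding any monochromatic pair, so W(29, 2) > 29. For {1, ..., 30}, pigeonhole forces two integers of the same colour, which form a monochromatic 2-AP. Hence W(29, 2) = 30.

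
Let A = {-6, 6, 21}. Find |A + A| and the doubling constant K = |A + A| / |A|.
K = |A + A| / |A| = 6/3 = 2

Enumerate A + A = {a + b : a, b ∈ A}. With |A| = 3, there are |A|^2 = 9 ordered sum pairs; collecting distinct values, A + A = {-12, 0, 12, 15, 27, 42}, so |A + A| = 6. Thus K = 6/3 = 2. For comparison, the minimum possible |A + A| over all 3-element sets is 2·3 − 1 = 5 (so min K = 5/3), attained only by arithmetic progressions.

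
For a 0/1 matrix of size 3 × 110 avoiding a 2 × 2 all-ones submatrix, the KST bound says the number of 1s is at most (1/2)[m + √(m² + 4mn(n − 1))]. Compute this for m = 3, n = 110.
z(3, 110; 2, 2) ≤ (1/2)[3 + √(3² + 4·3·110·109)] = (1/2)[3 + √143889] = 191.1635

Kővári–Sós–Turán: let r_1, ..., r_3 be the row sums and z = Σ r_i the total number of 1s. Each pair of columns can share at most one row with both entries 1 (else a 2×2 all-ones block appears), so Σ_i C(r_i, 2) ≤ C(110, 2) = 5995. By convexity Σ_i C(r_i, 2) ≥ 3·C(z/3, 2) = z(z − 3)/(2·3), giving z² − 3z − 3·110·109 ≤ 0 and hence z ≤ (1/2)[3 + √(9 + 4·35970)] = (1/2)[3 + √143889] ≈ (1/2)(3 + 379.327) = 191.1635.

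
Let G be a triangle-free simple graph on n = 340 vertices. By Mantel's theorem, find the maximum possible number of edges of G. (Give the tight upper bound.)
ex(340, K_3) = ⌊340^2/4⌋ = 28900

Mantel (1907): a triangle-free graph on n vertices has at most ⌊n^2/4⌋ edges, with equality for the complete bipartite graph K_{⌊n/2⌋, ⌈n/2⌉}. For n = 340: ⌊340^2/4⌋ = ⌊115600/4⌋ = 28900. The extremal graph is K_{170, 170}, which has 170·170 = 28900 edges.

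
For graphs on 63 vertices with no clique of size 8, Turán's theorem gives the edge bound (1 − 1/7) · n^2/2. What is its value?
Turán density bound = (6/7) · 63^2/2 = 1701

Turán's theorem: ex(n, K_{r+1}) is achieved by the complete r-partite Turán graph T(n, r) with parts as balanced as possible, and is at most (1 − 1/r) · n^2/2. For r = 7, n = 63: the density bound is (6/7) · 3969/2 = 1701. Since 7 ∣ 63, the Turán graph T(63, 7) has parts of equal size 9, and its edge count e(T(63, 7)) = 1701 attains the density bound exactly.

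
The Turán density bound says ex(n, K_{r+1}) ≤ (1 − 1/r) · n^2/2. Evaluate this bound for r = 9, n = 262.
Turán density bound = (8/9) · 262^2/2 = 274576/9 ≈ 30508.4444

Turán's theorem: ex(n, K_{r+1}) is achieved by the complete r-partite Turán graph T(n, r) with parts as balanced as possible, and is at most (1 − 1/r) · n^2/2. For r = 9, n = 262: the density bound is (8/9) · 68644/2 = 274576/9 ≈ 30508.4444. The integer-valued extremum is e(T(262, 9)) = 30508, which is strictly less than the density bound 274576/9 since 9 ∤ 262 (the parts of T(262, 9) cannot all be equal).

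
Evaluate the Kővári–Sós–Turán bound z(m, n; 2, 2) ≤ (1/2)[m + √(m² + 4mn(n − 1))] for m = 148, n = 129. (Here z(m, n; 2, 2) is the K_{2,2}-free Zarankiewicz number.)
z(148, 129; 2, 2) ≤ (1/2)[148 + √(148² + 4·148·129·128)] = (1/2)[148 + √9797008] = 1639.0086

Kővári–Sós–Turán: let r_1, ..., r_148 be the row sums and z = Σ r_i the total number of 1s. Each pair of columns can share at most one row with both entries 1 (else a 2×2 all-ones block appears), so Σ_i C(r_i, 2) ≤ C(129, 2) = 8256. By convexity Σ_i C(r_i, 2) ≥ 148·C(z/148, 2) = z(z − 148)/(2·148), giving z² − 148z − 148·129·128 ≤ 0 and hence z ≤ (1/2)[148 + √(21904 + 4·2443776)] = (1/2)[148 + √9797008] ≈ (1/2)(148 + 3130.0173) = 1639.0086.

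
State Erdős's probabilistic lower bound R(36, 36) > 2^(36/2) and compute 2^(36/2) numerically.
2^(36/2) = 262144; so R(36, 36) > 262144

Colour each edge of K_n uniformly at random with red/blue. The expected number of monochromatic K_36 is C(n, 36) · 2 · 2^(−C(36,2)). If C(n, 36) · 2^(1 − C(36,2)) < 1, then with positive probability no monochromatic K_36 exists, so R(36, 36) > n. The standard estimate C(n, 36) ≤ n^36/36! shows this inequality holds whenever n ≤ 2^(36/2) (since 36! · 2^(C(36,2) − 1) > 2^(36^2/2) ≥ n^36). Hence R(36, 36) > 2^(36/2) = 262144.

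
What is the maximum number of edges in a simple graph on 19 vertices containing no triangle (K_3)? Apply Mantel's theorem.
ex(19, K_3) = ⌊19^2/4⌋ = 90

Mantel (1907): a triangle-free graph on n vertices has at most ⌊n^2/4⌋ edges, with equality for the complete bipartite graph K_{⌊n/2⌋, ⌈n/2⌉}. For n = 19: ⌊19^2/4⌋ = ⌊361/4⌋ = 90. The extremal graph is K_{9, 10}, which has 9·10 = 90 edges.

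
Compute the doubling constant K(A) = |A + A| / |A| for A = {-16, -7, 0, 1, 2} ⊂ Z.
K = |A + A| / |A| = 13/5

Enumerate A + A = {a + b : a, b ∈ A}. With |A| = 5, there are |A|^2 = 25 ordered sum pairs; collecting distinct values, A + A = {-32, -23, -16, -15, -14, -7, -6, -5, 0, 1, 2, 3, 4}, so |A + A| = 13. Thus K = 13/5. For comparison, the minimum possible |A + A| over all 5-element sets is 2·5 − 1 = 9 (so min K = 9/5), attained only by arithmetic progressions.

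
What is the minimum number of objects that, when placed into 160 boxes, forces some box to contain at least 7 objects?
n = (7 − 1)·160 + 1 = 961

By the generalised pigeonhole principle, to guarantee some box contains ≥ r objects we need more than (r − 1) · k objects total. Threshold: n = (r − 1) · k + 1. With r = 7 and k = 160: n = 6 · 160 + 1 = 960 + 1 = 961. For n = 960 = 6 · 160, we can put exactly 6 objects in every box, avoiding 7 in any single one — so 961 is tight.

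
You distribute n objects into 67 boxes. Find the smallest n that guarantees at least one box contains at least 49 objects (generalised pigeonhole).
n = (49 − 1)·67 + 1 = 3217

By the generalised pigeonhole principle, to guarantee some box contains ≥ r objects we need more than (r − 1) · k objects total. Threshold: n = (r − 1) · k + 1. With r = 49 and k = 67: n = 48 · 67 + 1 = 3216 + 1 = 3217. For n = 3216 = 48 · 67, we can put exactly 48 objects in every box, avoiding 49 in any single one — so 3217 is tight.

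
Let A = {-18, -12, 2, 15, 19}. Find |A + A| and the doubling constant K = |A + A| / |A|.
K = |A + A| / |A| = 15/5 = 3

Enumerate A + A = {a + b : a, b ∈ A}. With |A| = 5, there are |A|^2 = 25 ordered sum pairs; collecting distinct values, A + A = {-36, -30, -24, -16, -10, -3, 1, 3, 4, 7, 17, 21, 30, 34, 38}, so |A + A| = 15. Thus K = 15/5 = 3. For comparison, the minimum possible |A + A| over all 5-element sets is 2·5 − 1 = 9 (so min K = 9/5), attained only by arithmetic progressions.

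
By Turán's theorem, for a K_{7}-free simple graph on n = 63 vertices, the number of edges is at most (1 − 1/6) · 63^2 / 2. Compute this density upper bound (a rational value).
Turán density bound = (5/6) · 63^2/2 = 6615/4 ≈ 1653.75

Turán's theorem: ex(n, K_{r+1}) is achieved by the complete r-partite Turán graph T(n, r) with parts as balanced as possible, and is at most (1 − 1/r) · n^2/2. For r = 6, n = 63: the density bound is (5/6) · 3969/2 = 6615/4 ≈ 1653.75. The integer-valued extremum is e(T(63, 6)) = 1653, which is strictly less than the density bound 6615/4 since 6 ∤ 63 (the parts of T(63, 6) cannot all be equal).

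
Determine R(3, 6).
R(3, 6) = 18

Lower bound: an explicit 2-colouring of K_{17} (typically a Paley-type or other structured construction) avoids a red K_3 and a blue K_6, showing R(3, 6) > 17.
Upper bound: the simple Erdős–Szekeres recurrence only gives R(3, 6) ≤ 20; the tight bound R(3, 6) ≤ 18 requires a sharper case analysis (or computer search) of 2-colourings of K_{18}.
Hence R(3, 6) = 18.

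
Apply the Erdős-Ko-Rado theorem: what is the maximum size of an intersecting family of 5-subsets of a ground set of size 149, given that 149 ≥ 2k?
max |F| = C(148, 4) = 19190605

The Erdős-Ko-Rado theorem states: for n ≥ 2k, an intersecting family of k-subsets of an n-element set has size at most C(n − 1, k − 1), with equality for 'star' families {A ⊆ [n] : |A| = k, i ∈ A} (fix an element i). For n = 149, k = 5: C(148, 4) = 19190605.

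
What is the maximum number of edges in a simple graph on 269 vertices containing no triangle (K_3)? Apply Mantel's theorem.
ex(269, K_3) = ⌊269^2/4⌋ = 18090

Mantel (1907): a triangle-free graph on n vertices has at most ⌊n^2/4⌋ edges, with equality for the complete bipartite graph K_{⌊n/2⌋, ⌈n/2⌉}. For n = 269: ⌊269^2/4⌋ = ⌊72361/4⌋ = 18090. The extremal graph is K_{134, 135}, which has 134·135 = 18090 edges.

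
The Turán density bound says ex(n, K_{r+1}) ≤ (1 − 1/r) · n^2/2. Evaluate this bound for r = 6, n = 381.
Turán density bound = (5/6) · 381^2/2 = 241935/4 ≈ 60483.75

Turán's theorem: ex(n, K_{r+1}) is achieved by the complete r-partite Turán graph T(n, r) with parts as balanced as possible, and is at most (1 − 1/r) · n^2/2. For r = 6, n = 381: the density bound is (5/6) · 145161/2 = 241935/4 ≈ 60483.75. The integer-valued extremum is e(T(381, 6)) = 60483, which is strictly less than the density bound 241935/4 since 6 ∤ 381 (the parts of T(381, 6) cannot all be equal).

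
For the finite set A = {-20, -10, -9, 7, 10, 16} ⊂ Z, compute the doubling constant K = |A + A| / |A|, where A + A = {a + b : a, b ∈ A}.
K = |A + A| / |A| = 21/6 = 7/2

Enumerate A + A = {a + b : a, b ∈ A}. With |A| = 6, there are |A|^2 = 36 ordered sum pairs; collecting distinct values, A + A = {-40, -30, -29, -20, -19, -18, -13, -10, -4, -3, -2, 0, 1, 6, 7, 14, 17, 20, 23, 26, 32}, so |A + A| = 21. Thus K = 21/6 = 7/2. For comparison, the minimum possible |A + A| over all 6-element sets is 2·6 − 1 = 11 (so min K = 11/6), attained only by arithmetic progressions.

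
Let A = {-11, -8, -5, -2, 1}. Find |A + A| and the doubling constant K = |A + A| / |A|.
K = |A + A| / |A| = 9/5

Enumerate A + A = {a + b : a, b ∈ A}. With |A| = 5, there are |A|^2 = 25 ordered sum pairs; collecting distinct values, A + A = {-22, -19, -16, -13, -10, -7, -4, -1, 2}, so |A + A| = 9. Thus K = 9/5. Here |A + A| = 2|A| − 1 = 9, the minimum possible — so K = 9/5 is minimal, which holds iff A is an arithmetic progression.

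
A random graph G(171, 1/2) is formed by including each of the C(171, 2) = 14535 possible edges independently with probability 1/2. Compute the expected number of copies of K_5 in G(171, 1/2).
E[# K_5] = C(171, 5) · (1/2)^C(5, 2) = 1148619654 / 2^10 = 574309827/512 ≈ 1121698.880859

For each 5-subset S of vertices (there are C(171, 5) = 1148619654 such S), let X_S = 1 if S induces a K_5 (all C(5, 2) = 10 edges present). Then P(X_S = 1) = (1/2)^10 = 1/1024. By linearity of expectation, E[# K_5] = C(171, 5) · (1/2)^10 = 1148619654 / 1024 = 574309827/512 ≈ 1121698.880859.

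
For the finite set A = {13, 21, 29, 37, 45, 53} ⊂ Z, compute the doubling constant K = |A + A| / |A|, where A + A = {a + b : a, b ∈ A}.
K = |A + A| / |A| = 11/6

Enumerate A + A = {a + b : a, b ∈ A}. With |A| = 6, there are |A|^2 = 36 ordered sum pairs; collecting distinct values, A + A = {26, 34, 42, 50, 58, 66, 74, 82, 90, 98, 106}, so |A + A| = 11. Thus K = 11/6. Here |A + A| = 2|A| − 1 = 11, the minimum possible — so K = 11/6 is minimal, which holds iff A is an arithmetic progression.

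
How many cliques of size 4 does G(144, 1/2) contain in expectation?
E[# K_4] = C(144, 4) · (1/2)^C(4, 2) = 17178876 / 2^6 = 4294719/16 = 268419.9375

For each 4-subset S of vertices (there are C(144, 4) = 17178876 such S), let X_S = 1 if S induces a K_4 (all C(4, 2) = 6 edges present). Then P(X_S = 1) = (1/2)^6 = 1/64. By linearity of expectation, E[# K_4] = C(144, 4) · (1/2)^6 = 17178876 / 64 = 4294719/16 = 268419.9375.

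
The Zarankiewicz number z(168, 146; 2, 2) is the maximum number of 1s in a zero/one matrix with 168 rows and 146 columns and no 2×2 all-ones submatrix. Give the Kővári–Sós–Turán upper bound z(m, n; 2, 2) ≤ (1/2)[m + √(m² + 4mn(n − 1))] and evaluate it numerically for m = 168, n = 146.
z(168, 146; 2, 2) ≤ (1/2)[168 + √(168² + 4·168·146·145)] = (1/2)[168 + √14254464] = 1971.7542

Kővári–Sós–Turán: let r_1, ..., r_168 be the row sums and z = Σ r_i the total number of 1s. Each pair of columns can share at most one row with both entries 1 (else a 2×2 all-ones block appears), so Σ_i C(r_i, 2) ≤ C(146, 2) = 10585. By convexity Σ_i C(r_i, 2) ≥ 168·C(z/168, 2) = z(z − 168)/(2·168), giving z² − 168z − 168·146·145 ≤ 0 and hence z ≤ (1/2)[168 + √(28224 + 4·3556560)] = (1/2)[168 + √14254464] ≈ (1/2)(168 + 3775.5084) = 1971.7542.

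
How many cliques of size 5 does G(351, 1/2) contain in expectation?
E[# K_5] = C(351, 5) · (1/2)^C(5, 2) = 43144760295 / 2^10 ≈ 42133554.975586

For each 5-subset S of vertices (there are C(351, 5) = 43144760295 such S), let X_S = 1 if S induces a K_5 (all C(5, 2) = 10 edges present). Then P(X_S = 1) = (1/2)^10 = 1/1024. By linearity of expectation, E[# K_5] = C(351, 5) · (1/2)^10 = 43144760295 / 1024 ≈ 42133554.975586.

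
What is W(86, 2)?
W(86, 2) = 86 + 1 = 87

A 2-term AP is any pair of integers, so a monochromatic 2-AP exists iff some colour is used at least twice. With 86 colours, the colouring i ↦ i on {1, ..., 86} uses each colour once, avoiding any monochromatic pair, so W(86, 2) > 86. For {1, ..., 87}, pigeonhole forces two integers of the same colour, which form a monochromatic 2-AP. Hence W(86, 2) = 87.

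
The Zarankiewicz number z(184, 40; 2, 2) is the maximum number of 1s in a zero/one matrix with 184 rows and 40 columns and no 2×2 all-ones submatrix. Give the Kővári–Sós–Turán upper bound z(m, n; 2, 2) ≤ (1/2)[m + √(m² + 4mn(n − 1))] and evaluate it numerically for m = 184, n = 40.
z(184, 40; 2, 2) ≤ (1/2)[184 + √(184² + 4·184·40·39)] = (1/2)[184 + √1182016] = 635.6028

Kővári–Sós–Turán: let r_1, ..., r_184 be the row sums and z = Σ r_i the total number of 1s. Each pair of columns can share at most one row with both entries 1 (else a 2×2 all-ones block appears), so Σ_i C(r_i, 2) ≤ C(40, 2) = 780. By convexity Σ_i C(r_i, 2) ≥ 184·C(z/184, 2) = z(z − 184)/(2·184), giving z² − 184z − 184·40·39 ≤ 0 and hence z ≤ (1/2)[184 + √(33856 + 4·287040)] = (1/2)[184 + √1182016] ≈ (1/2)(184 + 1087.2056) = 635.6028.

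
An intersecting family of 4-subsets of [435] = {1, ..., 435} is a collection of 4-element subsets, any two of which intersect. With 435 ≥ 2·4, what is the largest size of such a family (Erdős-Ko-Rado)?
max |F| = C(434, 3) = 13530384

The Erdős-Ko-Rado theorem states: for n ≥ 2k, an intersecting family of k-subsets of an n-element set has size at most C(n − 1, k − 1), with equality for 'star' families {A ⊆ [n] : |A| = k, i ∈ A} (fix an element i). For n = 435, k = 4: C(434, 3) = 13530384.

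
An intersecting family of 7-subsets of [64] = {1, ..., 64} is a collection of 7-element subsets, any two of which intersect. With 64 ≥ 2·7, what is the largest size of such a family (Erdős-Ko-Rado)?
max |F| = C(63, 6) = 67945521

Erdős-Ko-Rado (1961): when n ≥ 2k, max |F| = C(n−1, k−1). The bound is attained by the star {A : i ∈ A} for any fixed i ∈ [n]. Here C(64−1, 7−1) = C(63, 6) = 67945521.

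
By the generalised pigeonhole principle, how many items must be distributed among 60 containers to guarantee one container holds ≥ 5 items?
n = (5 − 1)·60 + 1 = 241

By the generalised pigeonhole principle, to guarantee some box contains ≥ r objects we need more than (r − 1) · k objects total. Threshold: n = (r − 1) · k + 1. With r = 5 and k = 60: n = 4 · 60 + 1 = 240 + 1 = 241. For n = 240 = 4 · 60, we can put exactly 4 objects in every box, avoiding 5 in any single one — so 241 is tight.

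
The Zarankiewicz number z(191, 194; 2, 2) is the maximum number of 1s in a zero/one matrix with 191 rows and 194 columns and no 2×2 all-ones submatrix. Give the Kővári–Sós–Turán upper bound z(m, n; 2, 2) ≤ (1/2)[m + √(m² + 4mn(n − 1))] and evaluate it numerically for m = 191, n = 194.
z(191, 194; 2, 2) ≤ (1/2)[191 + √(191² + 4·191·194·193)] = (1/2)[191 + √28642169] = 2771.419

Kővári–Sós–Turán: let r_1, ..., r_191 be the row sums and z = Σ r_i the total number of 1s. Each pair of columns can share at most one row with both entries 1 (else a 2×2 all-ones block appears), so Σ_i C(r_i, 2) ≤ C(194, 2) = 18721. By convexity Σ_i C(r_i, 2) ≥ 191·C(z/191, 2) = z(z − 191)/(2·191), giving z² − 191z − 191·194·193 ≤ 0 and hence z ≤ (1/2)[191 + √(36481 + 4·7151422)] = (1/2)[191 + √28642169] ≈ (1/2)(191 + 5351.8379) = 2771.419.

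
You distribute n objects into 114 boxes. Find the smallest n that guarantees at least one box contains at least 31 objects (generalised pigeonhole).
n = (31 − 1)·114 + 1 = 3421

By the generalised pigeonhole principle, to guarantee some box contains ≥ r objects we need more than (r − 1) · k objects total. Threshold: n = (r − 1) · k + 1. With r = 31 and k = 114: n = 30 · 114 + 1 = 3420 + 1 = 3421. For n = 3420 = 30 · 114, we can put exactly 30 objects in every box, avoiding 31 in any single one — so 3421 is tight.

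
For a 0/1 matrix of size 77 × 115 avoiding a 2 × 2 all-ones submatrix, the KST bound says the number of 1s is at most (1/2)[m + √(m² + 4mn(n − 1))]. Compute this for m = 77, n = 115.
z(77, 115; 2, 2) ≤ (1/2)[77 + √(77² + 4·77·115·114)] = (1/2)[77 + √4043809] = 1043.9612

Kővári–Sós–Turán: let r_1, ..., r_77 be the row sums and z = Σ r_i the total number of 1s. Each pair of columns can share at most one row with both entries 1 (else a 2×2 all-ones block appears), so Σ_i C(r_i, 2) ≤ C(115, 2) = 6555. By convexity Σ_i C(r_i, 2) ≥ 77·C(z/77, 2) = z(z − 77)/(2·77), giving z² − 77z − 77·115·114 ≤ 0 and hence z ≤ (1/2)[77 + √(5929 + 4·1009470)] = (1/2)[77 + √4043809] ≈ (1/2)(77 + 2010.9224) = 1043.9612.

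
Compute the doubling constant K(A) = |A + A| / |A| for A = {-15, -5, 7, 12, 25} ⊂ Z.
K = |A + A| / |A| = 15/5 = 3

Enumerate A + A = {a + b : a, b ∈ A}. With |A| = 5, there are |A|^2 = 25 ordered sum pairs; collecting distinct values, A + A = {-30, -20, -10, -8, -3, 2, 7, 10, 14, 19, 20, 24, 32, 37, 50}, so |A + A| = 15. Thus K = 15/5 = 3. For comparison, the minimum possible |A + A| over all 5-element sets is 2·5 − 1 = 9 (so min K = 9/5), attained only by arithmetic progressions.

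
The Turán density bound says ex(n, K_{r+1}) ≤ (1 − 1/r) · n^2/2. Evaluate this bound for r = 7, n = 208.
Turán density bound = (6/7) · 208^2/2 = 129792/7 ≈ 18541.7143

Turán's theorem: ex(n, K_{r+1}) is achieved by the complete r-partite Turán graph T(n, r) with parts as balanced as possible, and is at most (1 − 1/r) · n^2/2. For r = 7, n = 208: the density bound is (6/7) · 43264/2 = 129792/7 ≈ 18541.7143. The integer-valued extremum is e(T(208, 7)) = 18541, which is strictly less than the density bound 129792/7 since 7 ∤ 208 (the parts of T(208, 7) cannot all be equal).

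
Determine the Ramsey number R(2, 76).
R(2, 76) = 76

R(2, k) = k for all k ≥ 2: in a 2-colouring of K_k, either some edge is red (a red K_2) or all edges are blue (a blue K_k). And K_{75} coloured all-blue has no blue K_76, so R(2, 76) > 75. Hence R(2, 76) = 76.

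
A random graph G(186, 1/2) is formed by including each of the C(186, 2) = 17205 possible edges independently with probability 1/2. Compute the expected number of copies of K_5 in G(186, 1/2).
E[# K_5] = C(186, 5) · (1/2)^C(5, 2) = 1757291172 / 2^10 = 439322793/256 ≈ 1716104.660156

For each 5-subset S of vertices (there are C(186, 5) = 1757291172 such S), let X_S = 1 if S induces a K_5 (all C(5, 2) = 10 edges present). Then P(X_S = 1) = (1/2)^10 = 1/1024. By linearity of expectation, E[# K_5] = C(186, 5) · (1/2)^10 = 1757291172 / 1024 = 439322793/256 ≈ 1716104.660156.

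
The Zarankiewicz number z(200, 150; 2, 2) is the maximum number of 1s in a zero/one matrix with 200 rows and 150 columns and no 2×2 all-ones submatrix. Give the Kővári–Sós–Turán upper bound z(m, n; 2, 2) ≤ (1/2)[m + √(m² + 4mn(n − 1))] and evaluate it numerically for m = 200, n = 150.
z(200, 150; 2, 2) ≤ (1/2)[200 + √(200² + 4·200·150·149)] = (1/2)[200 + √17920000] = 2216.601

Kővári–Sós–Turán: let r_1, ..., r_200 be the row sums and z = Σ r_i the total number of 1s. Each pair of columns can share at most one row with both entries 1 (else a 2×2 all-ones block appears), so Σ_i C(r_i, 2) ≤ C(150, 2) = 11175. By convexity Σ_i C(r_i, 2) ≥ 200·C(z/200, 2) = z(z − 200)/(2·200), giving z² − 200z − 200·150·149 ≤ 0 and hence z ≤ (1/2)[200 + √(40000 + 4·4470000)] = (1/2)[200 + √17920000] ≈ (1/2)(200 + 4233.2021) = 2216.601.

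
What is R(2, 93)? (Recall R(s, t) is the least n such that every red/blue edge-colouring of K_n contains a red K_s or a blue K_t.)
R(2, 93) = 93

R(2, k) = k for all k ≥ 2: in a 2-colouring of K_k, either some edge is red (a red K_2) or all edges are blue (a blue K_k). And K_{92} coloured all-blue has no blue K_93, so R(2, 93) > 92. Hence R(2, 93) = 93.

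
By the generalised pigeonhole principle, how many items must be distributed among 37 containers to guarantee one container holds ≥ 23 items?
n = (23 − 1)·37 + 1 = 815

By the generalised pigeonhole principle, to guarantee some box contains ≥ r objects we need more than (r − 1) · k objects total. Threshold: n = (r − 1) · k + 1. With r = 23 and k = 37: n = 22 · 37 + 1 = 814 + 1 = 815. For n = 814 = 22 · 37, we can put exactly 22 objects in every box, avoiding 23 in any single one — so 815 is tight.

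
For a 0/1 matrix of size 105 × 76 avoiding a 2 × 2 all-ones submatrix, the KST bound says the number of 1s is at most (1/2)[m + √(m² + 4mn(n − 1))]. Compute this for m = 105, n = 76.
z(105, 76; 2, 2) ≤ (1/2)[105 + √(105² + 4·105·76·75)] = (1/2)[105 + √2405025] = 827.9072

Kővári–Sós–Turán: let r_1, ..., r_105 be the row sums and z = Σ r_i the total number of 1s. Each pair of columns can share at most one row with both entries 1 (else a 2×2 all-ones block appears), so Σ_i C(r_i, 2) ≤ C(76, 2) = 2850. By convexity Σ_i C(r_i, 2) ≥ 105·C(z/105, 2) = z(z − 105)/(2·105), giving z² − 105z − 105·76·75 ≤ 0 and hence z ≤ (1/2)[105 + √(11025 + 4·598500)] = (1/2)[105 + √2405025] ≈ (1/2)(105 + 1550.8143) = 827.9072.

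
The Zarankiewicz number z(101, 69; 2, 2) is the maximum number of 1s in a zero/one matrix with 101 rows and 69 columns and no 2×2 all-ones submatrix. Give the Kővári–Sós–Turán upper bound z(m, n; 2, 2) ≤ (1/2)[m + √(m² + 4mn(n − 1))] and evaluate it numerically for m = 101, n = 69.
z(101, 69; 2, 2) ≤ (1/2)[101 + √(101² + 4·101·69·68)] = (1/2)[101 + √1905769] = 740.748

Kővári–Sós–Turán: let r_1, ..., r_101 be the row sums and z = Σ r_i the total number of 1s. Each pair of columns can share at most one row with both entries 1 (else a 2×2 all-ones block appears), so Σ_i C(r_i, 2) ≤ C(69, 2) = 2346. By convexity Σ_i C(r_i, 2) ≥ 101·C(z/101, 2) = z(z − 101)/(2·101), giving z² − 101z − 101·69·68 ≤ 0 and hence z ≤ (1/2)[101 + √(10201 + 4·473892)] = (1/2)[101 + √1905769] ≈ (1/2)(101 + 1380.4959) = 740.748.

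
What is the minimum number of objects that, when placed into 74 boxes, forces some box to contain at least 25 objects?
n = (25 − 1)·74 + 1 = 1777

By the generalised pigeonhole principle, to guarantee some box contains ≥ r objects we need more than (r − 1) · k objects total. Threshold: n = (r − 1) · k + 1. With r = 25 and k = 74: n = 24 · 74 + 1 = 1776 + 1 = 1777. For n = 1776 = 24 · 74, we can put exactly 24 objects in every box, avoiding 25 in any single one — so 1777 is tight.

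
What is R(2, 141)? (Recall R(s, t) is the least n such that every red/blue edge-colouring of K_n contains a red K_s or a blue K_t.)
R(2, 141) = 141

R(2, k) = k for all k ≥ 2: in a 2-colouring of K_k, either some edge is red (a red K_2) or all edges are blue (a blue K_k). And K_{140} coloured all-blue has no blue K_141, so R(2, 141) > 140. Hence R(2, 141) = 141.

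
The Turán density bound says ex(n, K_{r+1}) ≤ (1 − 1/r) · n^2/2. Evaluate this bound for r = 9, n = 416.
Turán density bound = (8/9) · 416^2/2 = 692224/9 ≈ 76913.7778

Turán's theorem: ex(n, K_{r+1}) is achieved by the complete r-partite Turán graph T(n, r) with parts as balanced as possible, and is at most (1 − 1/r) · n^2/2. For r = 9, n = 416: the density bound is (8/9) · 173056/2 = 692224/9 ≈ 76913.7778. The integer-valued extremum is e(T(416, 9)) = 76913, which is strictly less than the density bound 692224/9 since 9 ∤ 416 (the parts of T(416, 9) cannot all be equal).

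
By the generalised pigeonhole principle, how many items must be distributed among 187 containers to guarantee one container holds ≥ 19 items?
n = (19 − 1)·187 + 1 = 3367

By the generalised pigeonhole principle, to guarantee some box contains ≥ r objects we need more than (r − 1) · k objects total. Threshold: n = (r − 1) · k + 1. With r = 19 and k = 187: n = 18 · 187 + 1 = 3366 + 1 = 3367. For n = 3366 = 18 · 187, we can put exactly 18 objects in every box, avoiding 19 in any single one — so 3367 is tight.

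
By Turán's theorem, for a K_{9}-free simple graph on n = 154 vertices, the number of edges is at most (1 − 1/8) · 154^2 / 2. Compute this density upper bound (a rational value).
Turán density bound = (7/8) · 154^2/2 = 41503/4 ≈ 10375.75

Turán's theorem: ex(n, K_{r+1}) is achieved by the complete r-partite Turán graph T(n, r) with parts as balanced as possible, and is at most (1 − 1/r) · n^2/2. For r = 8, n = 154: the density bound is (7/8) · 23716/2 = 41503/4 ≈ 10375.75. The integer-valued extremum is e(T(154, 8)) = 10375, which is strictly less than the density bound 41503/4 since 8 ∤ 154 (the parts of T(154, 8) cannot all be equal).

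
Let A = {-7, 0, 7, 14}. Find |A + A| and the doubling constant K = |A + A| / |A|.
K = |A + A| / |A| = 7/4

Enumerate A + A = {a + b : a, b ∈ A}. With |A| = 4, there are |A|^2 = 16 ordered sum pairs; collecting distinct values, A + A = {-14, -7, 0, 7, 14, 21, 28}, so |A + A| = 7. Thus K = 7/4. Here |A + A| = 2|A| − 1 = 7, the minimum possible — so K = 7/4 is minimal, which holds iff A is an arithmetic progression.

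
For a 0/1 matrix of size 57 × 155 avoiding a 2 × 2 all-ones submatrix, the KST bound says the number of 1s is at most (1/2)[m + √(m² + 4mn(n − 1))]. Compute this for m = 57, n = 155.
z(57, 155; 2, 2) ≤ (1/2)[57 + √(57² + 4·57·155·154)] = (1/2)[57 + √5445609] = 1195.2914

Kővári–Sós–Turán: let r_1, ..., r_57 be the row sums and z = Σ r_i the total number of 1s. Each pair of columns can share at most one row with both entries 1 (else a 2×2 all-ones block appears), so Σ_i C(r_i, 2) ≤ C(155, 2) = 11935. By convexity Σ_i C(r_i, 2) ≥ 57·C(z/57, 2) = z(z − 57)/(2·57), giving z² − 57z − 57·155·154 ≤ 0 and hence z ≤ (1/2)[57 + √(3249 + 4·1360590)] = (1/2)[57 + √5445609] ≈ (1/2)(57 + 2333.5829) = 1195.2914.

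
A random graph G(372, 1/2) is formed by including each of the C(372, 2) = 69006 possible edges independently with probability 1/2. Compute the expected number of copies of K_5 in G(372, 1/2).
E[# K_5] = C(372, 5) · (1/2)^C(5, 2) = 57784520304 / 2^10 = 3611532519/64 = 56430195.609375

For each 5-subset S of vertices (there are C(372, 5) = 57784520304 such S), let X_S = 1 if S induces a K_5 (all C(5, 2) = 10 edges present). Then P(X_S = 1) = (1/2)^10 = 1/1024. By linearity of expectation, E[# K_5] = C(372, 5) · (1/2)^10 = 57784520304 / 1024 = 3611532519/64 = 56430195.609375.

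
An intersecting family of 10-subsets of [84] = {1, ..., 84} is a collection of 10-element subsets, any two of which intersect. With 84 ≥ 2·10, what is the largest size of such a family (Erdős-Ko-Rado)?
max |F| = C(83, 9) = 328693558050

Erdős-Ko-Rado (1961): when n ≥ 2k, max |F| = C(n−1, k−1). The bound is attained by the star {A : i ∈ A} for any fixed i ∈ [n]. Here C(84−1, 10−1) = C(83, 9) = 328693558050.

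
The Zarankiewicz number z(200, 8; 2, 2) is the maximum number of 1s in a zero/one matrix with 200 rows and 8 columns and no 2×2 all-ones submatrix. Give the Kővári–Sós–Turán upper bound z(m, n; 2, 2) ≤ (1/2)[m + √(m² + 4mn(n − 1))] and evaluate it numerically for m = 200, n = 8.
z(200, 8; 2, 2) ≤ (1/2)[200 + √(200² + 4·200·8·7)] = (1/2)[200 + √84800] = 245.6022

Kővári–Sós–Turán: let r_1, ..., r_200 be the row sums and z = Σ r_i the total number of 1s. Each pair of columns can share at most one row with both entries 1 (else a 2×2 all-ones block appears), so Σ_i C(r_i, 2) ≤ C(8, 2) = 28. By convexity Σ_i C(r_i, 2) ≥ 200·C(z/200, 2) = z(z − 200)/(2·200), giving z² − 200z − 200·8·7 ≤ 0 and hence z ≤ (1/2)[200 + √(40000 + 4·11200)] = (1/2)[200 + √84800] ≈ (1/2)(200 + 291.2044) = 245.6022.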